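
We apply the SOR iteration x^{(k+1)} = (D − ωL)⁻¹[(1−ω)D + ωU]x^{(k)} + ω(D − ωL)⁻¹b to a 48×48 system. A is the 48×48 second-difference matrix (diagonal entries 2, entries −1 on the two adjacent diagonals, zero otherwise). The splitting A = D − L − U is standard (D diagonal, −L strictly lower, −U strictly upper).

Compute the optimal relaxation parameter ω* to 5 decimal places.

ω* = 1.87958

With n=48, ρ(Jacobi) = cos(π/49) = 0.99795.
√(1 − cos²(π/49)) = sin(π/49) ≈ 0.064070.
Young: ω* = 2/(1+√(1−ρ_J²)) = 2/(1+0.064070) = 2/1.064070 = 1.87958.
ρ(B_{ω*}) = ω*−1 = 0.87958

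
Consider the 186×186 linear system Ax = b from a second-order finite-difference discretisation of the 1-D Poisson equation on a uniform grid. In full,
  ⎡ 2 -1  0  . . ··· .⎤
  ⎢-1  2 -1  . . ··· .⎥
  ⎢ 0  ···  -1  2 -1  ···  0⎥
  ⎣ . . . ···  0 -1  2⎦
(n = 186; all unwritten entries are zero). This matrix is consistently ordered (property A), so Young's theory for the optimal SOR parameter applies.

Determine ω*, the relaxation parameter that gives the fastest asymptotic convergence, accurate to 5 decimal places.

ω* = 1.96696

With n=186, ρ(Jacobi) = cos(π/187) = 0.99986.
√(1−ρ_J²) simplifies to sin(π/187) = 0.016799.
ω* = 2/(1+0.016799) = 1.96696
and ρ(B_{ω*}) = 1.96696 − 1 = 0.96696.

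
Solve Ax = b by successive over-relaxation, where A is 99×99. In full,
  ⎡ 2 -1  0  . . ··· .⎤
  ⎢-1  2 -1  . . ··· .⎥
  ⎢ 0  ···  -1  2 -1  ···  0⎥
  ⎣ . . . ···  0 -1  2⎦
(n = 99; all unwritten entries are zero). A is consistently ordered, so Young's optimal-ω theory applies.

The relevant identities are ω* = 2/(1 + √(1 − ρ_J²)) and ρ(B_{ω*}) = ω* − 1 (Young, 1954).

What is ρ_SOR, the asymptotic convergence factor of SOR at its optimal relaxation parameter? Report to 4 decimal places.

ρ_SOR = 0.9391

n=99: λ(B_J) = 1 − λ(A)/2 = cos(kπ/100); k=1 gives ρ_J = 0.9995.
√(1−ρ_J²) = |sin(π/100)| = 0.03141
So ω* = 2/1.03141 = 1.9391 (Young).
ρ_SOR = ω* − 1 ≈ 0.9391.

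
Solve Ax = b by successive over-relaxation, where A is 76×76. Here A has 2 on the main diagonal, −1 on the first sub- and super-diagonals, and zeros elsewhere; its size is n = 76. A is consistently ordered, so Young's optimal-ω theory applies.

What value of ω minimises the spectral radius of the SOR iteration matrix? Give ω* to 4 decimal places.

ω* = 1.9216

spectrum of D⁻¹(L+U) = {cos(kπ/77) : 1≤k≤76}; ρ_J = cos(π/77) = 0.9992.
1 − cos²(π/77) = sin²(π/77) ⇒ √(1−ρ_J²) = sin(π/77) = 0.04079.
ω* = 2 / (1 + 0.04079) = 2 / 1.04079 ≈ 1.9216.
ρ_SOR = ω* − 1 ≈ 0.9216.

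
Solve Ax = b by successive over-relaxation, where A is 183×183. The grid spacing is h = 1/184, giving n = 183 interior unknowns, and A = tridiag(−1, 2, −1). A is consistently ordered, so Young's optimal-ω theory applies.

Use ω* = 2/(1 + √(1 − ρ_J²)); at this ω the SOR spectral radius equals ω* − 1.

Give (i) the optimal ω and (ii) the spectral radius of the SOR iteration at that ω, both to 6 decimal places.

ω* = 1.966427, ρ_SOR = 0.966427

ρ_J = max_k |cos(kπ/184)| = cos(π/184) = 0.999854
1 − cos²(π/184) = sin²(π/184) ⇒ √(1−ρ_J²) = sin(π/184) = 0.0170730.
ω* = 2/(1+0.0170730) = 1.966427
At ω = 1.966427 every |λ(B_ω)| = ω−1, so ρ_SOR = 0.966427.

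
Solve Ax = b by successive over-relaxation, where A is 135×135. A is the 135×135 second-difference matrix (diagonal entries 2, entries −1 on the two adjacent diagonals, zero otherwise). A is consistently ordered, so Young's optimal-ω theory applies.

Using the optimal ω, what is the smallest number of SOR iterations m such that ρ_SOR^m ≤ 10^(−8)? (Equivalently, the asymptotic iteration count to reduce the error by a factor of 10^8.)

m = 399

n=135: λ(B_J) = 1 − λ(A)/2 = cos(kπ/136); k=1 gives ρ_J = 0.9997332.
1 − cos²(π/136) = sin²(π/136) ⇒ √(1−ρ_J²) = sin(π/136) = 0.0230979.
So ω* = 2/1.0230979 = 1.9548471 (Young).
ρ_SOR = ω* − 1 = 1.9548471 − 1 = 0.9548471.
(0.9548471)^m ≤ 10^{−8}  ⇒  m·ln(0.9548471) ≤ −8·ln10  ⇒  m ≥ 398.681  ⇒  m = 399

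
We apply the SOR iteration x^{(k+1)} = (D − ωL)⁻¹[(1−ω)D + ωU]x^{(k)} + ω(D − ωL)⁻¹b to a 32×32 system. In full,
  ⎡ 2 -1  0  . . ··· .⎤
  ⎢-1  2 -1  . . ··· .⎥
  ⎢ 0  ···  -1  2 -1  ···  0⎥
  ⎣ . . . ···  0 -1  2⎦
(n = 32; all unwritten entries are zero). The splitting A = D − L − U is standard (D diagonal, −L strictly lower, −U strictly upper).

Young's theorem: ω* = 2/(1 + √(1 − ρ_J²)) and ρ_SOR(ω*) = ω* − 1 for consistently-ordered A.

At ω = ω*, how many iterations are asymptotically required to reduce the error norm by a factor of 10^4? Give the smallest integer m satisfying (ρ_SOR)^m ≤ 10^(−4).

B_J for the 32×32 system has eigenvalues cos(kπ/33); ρ_J = cos(π/33) = 0.9954719.
√(1−ρ_J²) = |sin(π/33)| = 0.0950560
ω* = 2 / (1 + 0.0950560) = 2 / 1.0950560 ≈ 1.8263906.
ρ_SOR = ω* − 1 = 1.8263906 − 1 = 0.8263906.
ρ_SOR^m ≤ 10^(−4) ⇔ m ≥ 4·ln10/(−ln 0.8263906) = 9.21034/0.190688 = 48.301; m = ⌈48.301⌉ = 49.

m = 49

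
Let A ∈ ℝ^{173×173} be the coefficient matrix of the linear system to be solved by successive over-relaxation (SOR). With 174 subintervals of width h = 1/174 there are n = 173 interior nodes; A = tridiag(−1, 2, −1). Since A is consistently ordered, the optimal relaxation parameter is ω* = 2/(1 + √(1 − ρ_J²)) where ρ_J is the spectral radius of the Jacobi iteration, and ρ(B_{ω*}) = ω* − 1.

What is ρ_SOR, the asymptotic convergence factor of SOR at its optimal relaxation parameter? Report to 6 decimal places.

½·tridiag(1,0,1) at n=173: λ_k = cos(kπ/174); max |λ| at k=1 ⇒ ρ_J = cos(π/174) ≈ 0.999837.
√(1−ρ_J²) simplifies to sin(π/174) = 0.0180541.
[ω*] 2 ÷ (1 + 0.0180541) = 2 ÷ 1.0180541 = 1.964532.
and ρ(B_{ω*}) = 1.964532 − 1 = 0.964532.

ρ_SOR = 0.964532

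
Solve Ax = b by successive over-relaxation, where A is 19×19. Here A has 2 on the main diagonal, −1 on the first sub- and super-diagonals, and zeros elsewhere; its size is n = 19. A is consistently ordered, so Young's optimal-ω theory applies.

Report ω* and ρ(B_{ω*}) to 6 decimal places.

ω* = 1.729454, ρ_SOR = 0.729454

With n=19, ρ(Jacobi) = cos(π/20) = 0.987688.
√(1−ρ_J²) = |sin(π/20)| = 0.1564345
ω* = 2/(1+0.1564345) = 1.729454
ρ(B_{ω*}) = ω*−1 = 0.729454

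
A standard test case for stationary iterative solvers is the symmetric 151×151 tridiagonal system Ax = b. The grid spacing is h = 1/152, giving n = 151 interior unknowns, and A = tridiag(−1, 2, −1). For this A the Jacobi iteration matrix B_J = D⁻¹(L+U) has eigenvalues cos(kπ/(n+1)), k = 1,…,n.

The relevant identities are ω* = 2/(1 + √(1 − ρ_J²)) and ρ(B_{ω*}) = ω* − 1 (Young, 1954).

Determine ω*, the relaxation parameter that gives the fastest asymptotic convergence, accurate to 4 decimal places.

ρ_J = max_k |cos(kπ/152)| = cos(π/152) = 0.9998
√(1 − cos²(π/152)) = sin(π/152) ≈ 0.02067.
Then 2/(1+√(1−ρ_J²)) = 2/(1+0.02067); ω* = 2/1.02067 = 1.9595.
ρ_SOR = ω* − 1 = 1.9595 − 1 = 0.9595.

ω* = 1.9595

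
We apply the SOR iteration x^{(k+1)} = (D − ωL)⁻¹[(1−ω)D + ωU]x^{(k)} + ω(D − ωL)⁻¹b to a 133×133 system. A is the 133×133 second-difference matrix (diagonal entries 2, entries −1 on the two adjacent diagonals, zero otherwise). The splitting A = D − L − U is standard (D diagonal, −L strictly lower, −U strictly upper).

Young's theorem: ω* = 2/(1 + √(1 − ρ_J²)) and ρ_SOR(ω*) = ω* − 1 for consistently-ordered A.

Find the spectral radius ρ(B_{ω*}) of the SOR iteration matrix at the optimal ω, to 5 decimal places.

With n=133, ρ(Jacobi) = cos(π/134) = 0.99973.
√(1−ρ_J²) = |sin(π/134)| = 0.023443
ω* = 2/(1 + 0.023443) = 2/1.023443 = 1.95419.
At ω = 1.95419 every |λ(B_ω)| = ω−1, so ρ_SOR = 0.95419.

ρ_SOR = 0.95419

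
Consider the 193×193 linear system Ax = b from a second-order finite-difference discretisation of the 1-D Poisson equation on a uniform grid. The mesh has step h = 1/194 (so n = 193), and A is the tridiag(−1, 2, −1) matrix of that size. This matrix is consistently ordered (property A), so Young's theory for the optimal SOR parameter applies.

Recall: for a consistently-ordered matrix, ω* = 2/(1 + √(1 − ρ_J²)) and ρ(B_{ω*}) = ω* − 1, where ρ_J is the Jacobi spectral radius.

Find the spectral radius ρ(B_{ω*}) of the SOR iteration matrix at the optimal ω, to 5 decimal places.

[ρ_J] n=193: ρ(B_J) = cos(π/(n+1)) = cos(π/194) = 0.99987.
√(1 − cos²(π/194)) = sin(π/194) ≈ 0.016193.
ω* = 2/(1 + 0.016193) = 2/1.016193 = 1.96813.
[ρ_SOR] ω* − 1 = 0.96813.

ρ_SOR = 0.96813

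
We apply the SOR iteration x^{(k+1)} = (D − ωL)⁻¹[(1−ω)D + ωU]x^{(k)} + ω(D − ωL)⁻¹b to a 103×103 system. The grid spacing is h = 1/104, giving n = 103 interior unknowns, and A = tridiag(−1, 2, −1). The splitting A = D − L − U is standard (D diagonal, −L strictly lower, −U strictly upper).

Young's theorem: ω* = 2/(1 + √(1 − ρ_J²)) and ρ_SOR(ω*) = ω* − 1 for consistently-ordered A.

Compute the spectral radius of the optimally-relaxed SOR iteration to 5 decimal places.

With n=103, ρ(Jacobi) = cos(π/104) = 0.99954.
1 − cos²(π/104) = sin²(π/104) ⇒ √(1−ρ_J²) = sin(π/104) = 0.030203.
So ω* = 2/1.030203 = 1.94136 (Young).
At ω = 1.94136 every |λ(B_ω)| = ω−1, so ρ_SOR = 0.94136.

ρ_SOR = 0.94136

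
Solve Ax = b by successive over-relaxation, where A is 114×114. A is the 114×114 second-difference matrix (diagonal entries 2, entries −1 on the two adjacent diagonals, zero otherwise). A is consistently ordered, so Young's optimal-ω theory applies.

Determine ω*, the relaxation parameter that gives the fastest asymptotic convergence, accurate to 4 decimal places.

ω* = 1.9468

½·tridiag(1,0,1) at n=114: λ_k = cos(kπ/115); max |λ| at k=1 ⇒ ρ_J = cos(π/115) ≈ 0.9996.
1 − cos²(π/115) = sin²(π/115) ⇒ √(1−ρ_J²) = sin(π/115) = 0.02731.
Then 2/(1+√(1−ρ_J²)) = 2/(1+0.02731); ω* = 2/1.02731 = 1.9468.
ρ(B_{ω*}) = ω*−1 = 0.9468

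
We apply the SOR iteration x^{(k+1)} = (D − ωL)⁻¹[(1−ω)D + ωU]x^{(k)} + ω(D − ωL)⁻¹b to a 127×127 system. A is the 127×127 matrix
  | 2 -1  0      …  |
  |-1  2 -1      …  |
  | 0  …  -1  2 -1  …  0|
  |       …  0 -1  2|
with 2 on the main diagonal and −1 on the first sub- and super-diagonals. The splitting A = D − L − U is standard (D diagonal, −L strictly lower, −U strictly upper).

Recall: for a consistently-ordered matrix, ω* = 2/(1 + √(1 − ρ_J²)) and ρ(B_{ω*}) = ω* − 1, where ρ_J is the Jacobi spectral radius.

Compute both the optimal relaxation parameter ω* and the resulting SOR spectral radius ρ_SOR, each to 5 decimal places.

½·tridiag(1,0,1) at n=127: λ_k = cos(kπ/128); max |λ| at k=1 ⇒ ρ_J = cos(π/128) ≈ 0.99970.
1 − cos²(π/128) = sin²(π/128) ⇒ √(1−ρ_J²) = sin(π/128) = 0.024541.
Young: ω* = 2/(1+√(1−ρ_J²)) = 2/(1+0.024541) = 2/1.024541 = 1.95209.
ρ(B_{ω*}) = ω*−1 = 0.95209

ω* = 1.95209, ρ_SOR = 0.95209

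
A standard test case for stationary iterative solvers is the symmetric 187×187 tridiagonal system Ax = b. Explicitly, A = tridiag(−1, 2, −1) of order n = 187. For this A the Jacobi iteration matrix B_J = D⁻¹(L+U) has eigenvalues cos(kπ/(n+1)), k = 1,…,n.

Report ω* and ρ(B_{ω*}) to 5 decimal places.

ω* = 1.96713, ρ_SOR = 0.96713

ρ_J = max_k |cos(kπ/188)| = cos(π/188) = 0.99986
√(1−ρ_J²) = |sin(π/188)| = 0.016710
ω* = 2 / (1 + 0.016710) = 2 / 1.016710 ≈ 1.96713.
and ρ(B_{ω*}) = 1.96713 − 1 = 0.96713.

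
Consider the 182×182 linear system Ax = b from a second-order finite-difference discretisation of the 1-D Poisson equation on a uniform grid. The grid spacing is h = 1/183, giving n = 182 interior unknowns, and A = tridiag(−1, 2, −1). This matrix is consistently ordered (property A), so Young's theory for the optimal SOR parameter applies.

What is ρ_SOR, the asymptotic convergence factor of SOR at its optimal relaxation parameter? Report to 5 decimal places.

n=182: λ(B_J) = 1 − λ(A)/2 = cos(kπ/183); k=1 gives ρ_J = 0.99985.
1 − cos²(π/183) = sin²(π/183) ⇒ √(1−ρ_J²) = sin(π/183) = 0.017166.
[ω*] 2 ÷ (1 + 0.017166) = 2 ÷ 1.017166 = 1.96625.
ρ_SOR = ω* − 1 = 1.96625 − 1 = 0.96625.

ρ_SOR = 0.96625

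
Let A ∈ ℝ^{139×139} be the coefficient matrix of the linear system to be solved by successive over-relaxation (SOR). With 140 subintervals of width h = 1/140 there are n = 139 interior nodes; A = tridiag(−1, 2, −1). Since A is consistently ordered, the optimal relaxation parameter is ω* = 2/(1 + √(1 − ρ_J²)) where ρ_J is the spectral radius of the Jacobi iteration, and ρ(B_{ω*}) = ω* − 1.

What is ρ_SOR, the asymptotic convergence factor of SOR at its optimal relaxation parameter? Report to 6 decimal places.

ρ_SOR = 0.956109

n=139: λ(B_J) = 1 − λ(A)/2 = cos(kπ/140); k=1 gives ρ_J = 0.999748.
root = sin(π/140) = 0.0224381  (since 1−cos² = sin²).
ω* = 2/(1 + 0.0224381) = 2/1.0224381 = 1.956109.
ρ(B_{ω*}) = ω*−1 = 0.956109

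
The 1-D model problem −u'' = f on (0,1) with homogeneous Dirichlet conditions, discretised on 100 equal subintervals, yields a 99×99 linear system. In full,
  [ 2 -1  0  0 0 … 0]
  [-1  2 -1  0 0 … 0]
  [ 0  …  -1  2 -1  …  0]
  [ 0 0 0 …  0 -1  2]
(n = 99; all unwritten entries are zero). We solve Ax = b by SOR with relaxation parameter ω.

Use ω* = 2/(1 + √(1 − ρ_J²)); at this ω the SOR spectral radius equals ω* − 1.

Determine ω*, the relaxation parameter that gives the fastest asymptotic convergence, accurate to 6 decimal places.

spectrum of D⁻¹(L+U) = {cos(kπ/100) : 1≤k≤99}; ρ_J = cos(π/100) = 0.999507.
1 − cos²(π/100) = sin²(π/100) ⇒ √(1−ρ_J²) = sin(π/100) = 0.0314108.
[ω*] 2 ÷ (1 + 0.0314108) = 2 ÷ 1.0314108 = 1.939092.
Hence ρ(B_{ω*}) = 1.939092 − 1 = 0.939092.

ω* = 1.939092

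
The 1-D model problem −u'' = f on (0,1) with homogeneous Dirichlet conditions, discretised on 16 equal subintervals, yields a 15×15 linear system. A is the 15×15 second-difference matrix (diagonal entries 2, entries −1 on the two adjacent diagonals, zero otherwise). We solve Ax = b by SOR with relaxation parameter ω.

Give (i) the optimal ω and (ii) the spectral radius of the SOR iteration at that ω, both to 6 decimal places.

ω* = 1.673514, ρ_SOR = 0.673514

n=15: λ(B_J) = 1 − λ(A)/2 = cos(kπ/16); k=1 gives ρ_J = 0.980785.
√(1−ρ_J²) simplifies to sin(π/16) = 0.1950903.
Young: ω* = 2/(1+√(1−ρ_J²)) = 2/(1+0.1950903) = 2/1.1950903 = 1.673514.
and ρ(B_{ω*}) = 1.673514 − 1 = 0.673514.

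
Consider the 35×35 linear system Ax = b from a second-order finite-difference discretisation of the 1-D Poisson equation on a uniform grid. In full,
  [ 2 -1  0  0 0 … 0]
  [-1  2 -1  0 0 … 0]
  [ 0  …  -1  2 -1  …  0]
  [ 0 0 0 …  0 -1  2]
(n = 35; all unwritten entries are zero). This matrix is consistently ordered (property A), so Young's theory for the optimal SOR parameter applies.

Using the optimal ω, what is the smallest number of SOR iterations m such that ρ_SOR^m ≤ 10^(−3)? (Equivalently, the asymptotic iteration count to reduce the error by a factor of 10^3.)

m = 40

With n=35, ρ(Jacobi) = cos(π/36) = 0.9961947.
root = sin(π/36) = 0.0871557  (since 1−cos² = sin²).
So ω* = 2/1.0871557 = 1.8396629 (Young).
ρ_SOR = ω* − 1 ≈ 0.8396629.
ρ_SOR^m ≤ 10^(−3) ⇔ m ≥ 3·ln10/(−ln 0.8396629) = 6.90776/0.174755 = 39.528; m = ⌈39.528⌉ = 40.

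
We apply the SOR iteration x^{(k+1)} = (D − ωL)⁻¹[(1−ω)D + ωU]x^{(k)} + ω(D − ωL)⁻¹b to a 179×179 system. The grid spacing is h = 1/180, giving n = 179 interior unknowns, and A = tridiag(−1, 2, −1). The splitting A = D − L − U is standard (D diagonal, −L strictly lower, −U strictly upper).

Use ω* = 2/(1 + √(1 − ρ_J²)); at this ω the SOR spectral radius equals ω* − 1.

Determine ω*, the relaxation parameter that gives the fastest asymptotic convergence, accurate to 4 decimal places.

spectrum of D⁻¹(L+U) = {cos(kπ/180) : 1≤k≤179}; ρ_J = cos(π/180) = 0.9998.
1 − cos²(π/180) = sin²(π/180) ⇒ √(1−ρ_J²) = sin(π/180) = 0.01745.
ω* = 2 / (1 + 0.01745) = 2 / 1.01745 ≈ 1.9657.
[ρ_SOR] ω* − 1 = 0.9657.

ω* = 1.9657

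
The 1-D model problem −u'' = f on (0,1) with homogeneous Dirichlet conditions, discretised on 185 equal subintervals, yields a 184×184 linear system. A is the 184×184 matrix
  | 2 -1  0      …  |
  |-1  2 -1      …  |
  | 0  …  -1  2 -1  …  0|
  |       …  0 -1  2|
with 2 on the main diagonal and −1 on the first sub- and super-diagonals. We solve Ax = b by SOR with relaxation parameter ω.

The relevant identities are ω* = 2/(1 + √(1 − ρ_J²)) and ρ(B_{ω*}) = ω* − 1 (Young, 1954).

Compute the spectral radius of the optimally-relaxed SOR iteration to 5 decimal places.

spectrum of D⁻¹(L+U) = {cos(kπ/185) : 1≤k≤184}; ρ_J = cos(π/185) = 0.99986.
√(1−ρ_J²) = |sin(π/185)| = 0.016981
[ω*] 2 ÷ (1 + 0.016981) = 2 ÷ 1.016981 = 1.96661.
and ρ(B_{ω*}) = 1.96661 − 1 = 0.96661.

ρ_SOR = 0.96661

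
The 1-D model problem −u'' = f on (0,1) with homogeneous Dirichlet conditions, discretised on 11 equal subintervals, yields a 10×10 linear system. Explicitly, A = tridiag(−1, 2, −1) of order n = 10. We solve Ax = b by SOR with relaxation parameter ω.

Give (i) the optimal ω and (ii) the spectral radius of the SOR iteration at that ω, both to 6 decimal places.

ω* = 1.560388, ρ_SOR = 0.560388

spectrum of D⁻¹(L+U) = {cos(kπ/11) : 1≤k≤10}; ρ_J = cos(π/11) = 0.959493.
√(1 − cos²(π/11)) = sin(π/11) ≈ 0.2817326.
ω* = 2/(1+0.2817326) = 1.560388
At ω = 1.560388 every |λ(B_ω)| = ω−1, so ρ_SOR = 0.560388.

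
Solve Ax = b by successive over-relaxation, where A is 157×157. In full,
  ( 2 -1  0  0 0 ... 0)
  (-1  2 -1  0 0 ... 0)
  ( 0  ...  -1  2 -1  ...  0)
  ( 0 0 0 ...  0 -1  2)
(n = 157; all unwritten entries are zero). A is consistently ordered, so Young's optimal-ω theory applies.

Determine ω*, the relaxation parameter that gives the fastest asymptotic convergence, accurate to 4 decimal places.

n=157: λ(B_J) = 1 − λ(A)/2 = cos(kπ/158); k=1 gives ρ_J = 0.9998.
√(1−ρ_J²) = |sin(π/158)| = 0.01988
ω* = 2/(1 + 0.01988) = 2/1.01988 = 1.9610.
At ω = 1.9610 every |λ(B_ω)| = ω−1, so ρ_SOR = 0.9610.

ω* = 1.9610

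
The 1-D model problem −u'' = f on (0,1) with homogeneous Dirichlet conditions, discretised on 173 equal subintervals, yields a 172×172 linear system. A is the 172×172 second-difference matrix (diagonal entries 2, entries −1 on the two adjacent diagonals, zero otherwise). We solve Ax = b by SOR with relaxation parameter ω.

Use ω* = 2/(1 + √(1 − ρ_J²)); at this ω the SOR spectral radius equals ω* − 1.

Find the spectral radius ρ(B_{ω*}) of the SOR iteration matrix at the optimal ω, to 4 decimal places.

ρ_SOR = 0.9643

ρ_J = max_k |cos(kπ/173)| = cos(π/173) = 0.9998
root = sin(π/173) = 0.01816  (since 1−cos² = sin²).
ω* = 2/(1 + 0.01816) = 2/1.01816 = 1.9643.
ρ_SOR = ω* − 1 = 1.9643 − 1 = 0.9643.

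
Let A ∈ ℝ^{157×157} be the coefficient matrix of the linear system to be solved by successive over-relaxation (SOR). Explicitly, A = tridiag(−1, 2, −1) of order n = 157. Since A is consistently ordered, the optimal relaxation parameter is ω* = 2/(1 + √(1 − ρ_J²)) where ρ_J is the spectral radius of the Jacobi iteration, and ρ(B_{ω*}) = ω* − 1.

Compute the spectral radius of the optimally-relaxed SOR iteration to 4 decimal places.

ρ_SOR = 0.9610

With n=157, ρ(Jacobi) = cos(π/158) = 0.9998.
√(1 − cos²(π/158)) = sin(π/158) ≈ 0.01988.
[ω*] 2 ÷ (1 + 0.01988) = 2 ÷ 1.01988 = 1.9610.
Hence ρ(B_{ω*}) = 1.9610 − 1 = 0.9610.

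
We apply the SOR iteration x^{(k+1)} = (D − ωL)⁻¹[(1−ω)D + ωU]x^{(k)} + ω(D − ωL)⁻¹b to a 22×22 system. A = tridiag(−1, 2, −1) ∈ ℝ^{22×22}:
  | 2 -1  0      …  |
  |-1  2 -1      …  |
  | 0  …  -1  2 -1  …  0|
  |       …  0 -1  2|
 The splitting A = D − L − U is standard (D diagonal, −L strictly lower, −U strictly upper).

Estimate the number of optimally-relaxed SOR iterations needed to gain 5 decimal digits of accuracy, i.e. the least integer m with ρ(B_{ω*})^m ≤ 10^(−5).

½·tridiag(1,0,1) at n=22: λ_k = cos(kπ/23); max |λ| at k=1 ⇒ ρ_J = cos(π/23) ≈ 0.9906859.
root = sin(π/23) = 0.1361666  (since 1−cos² = sin²).
So ω* = 2/1.1361666 = 1.7603052 (Young).
and ρ(B_{ω*}) = 1.7603052 − 1 = 0.7603052.
5·ln10 = 11.5129; −ln(0.7603052) = 0.274035; m = ⌈11.5129/0.274035⌉ = ⌈42.013⌉ = 43.

m = 43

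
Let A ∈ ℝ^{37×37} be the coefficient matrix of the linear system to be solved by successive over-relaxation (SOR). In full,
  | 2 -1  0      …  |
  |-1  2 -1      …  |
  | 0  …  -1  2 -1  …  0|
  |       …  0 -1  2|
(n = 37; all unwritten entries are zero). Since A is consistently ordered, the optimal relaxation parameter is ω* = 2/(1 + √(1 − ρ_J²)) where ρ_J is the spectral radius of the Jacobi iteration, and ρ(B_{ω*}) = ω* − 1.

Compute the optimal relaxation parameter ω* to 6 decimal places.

n=37: λ(B_J) = 1 − λ(A)/2 = cos(kπ/38); k=1 gives ρ_J = 0.996584.
√(1−ρ_J²) = |sin(π/38)| = 0.0825793
[ω*] 2 ÷ (1 + 0.0825793) = 2 ÷ 1.0825793 = 1.847440.
ρ_SOR = ω* − 1 ≈ 0.847440.

ω* = 1.847440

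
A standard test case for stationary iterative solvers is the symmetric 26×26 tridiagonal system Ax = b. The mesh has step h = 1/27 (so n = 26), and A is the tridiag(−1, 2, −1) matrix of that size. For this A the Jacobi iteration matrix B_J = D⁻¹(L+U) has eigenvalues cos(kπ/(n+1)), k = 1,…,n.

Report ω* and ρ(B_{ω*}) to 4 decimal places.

ω* = 1.7920, ρ_SOR = 0.7920

With n=26, ρ(Jacobi) = cos(π/27) = 0.9932.
√(1−ρ_J²) = |sin(π/27)| = 0.11609
ω* = 2/(1+0.11609) = 1.7920
Hence ρ(B_{ω*}) = 1.7920 − 1 = 0.7920.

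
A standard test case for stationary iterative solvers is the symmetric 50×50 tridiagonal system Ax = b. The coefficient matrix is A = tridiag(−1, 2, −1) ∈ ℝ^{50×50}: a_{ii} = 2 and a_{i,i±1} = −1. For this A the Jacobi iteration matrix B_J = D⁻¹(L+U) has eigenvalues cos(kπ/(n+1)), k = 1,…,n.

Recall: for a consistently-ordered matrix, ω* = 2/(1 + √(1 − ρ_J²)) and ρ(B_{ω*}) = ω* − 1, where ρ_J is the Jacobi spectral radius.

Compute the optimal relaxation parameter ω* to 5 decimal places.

spectrum of D⁻¹(L+U) = {cos(kπ/51) : 1≤k≤50}; ρ_J = cos(π/51) = 0.99810.
√(1−ρ_J²) simplifies to sin(π/51) = 0.061561.
[ω*] 2 ÷ (1 + 0.061561) = 2 ÷ 1.061561 = 1.88402.
ρ(B_{ω*}) = ω*−1 = 0.88402

ω* = 1.88402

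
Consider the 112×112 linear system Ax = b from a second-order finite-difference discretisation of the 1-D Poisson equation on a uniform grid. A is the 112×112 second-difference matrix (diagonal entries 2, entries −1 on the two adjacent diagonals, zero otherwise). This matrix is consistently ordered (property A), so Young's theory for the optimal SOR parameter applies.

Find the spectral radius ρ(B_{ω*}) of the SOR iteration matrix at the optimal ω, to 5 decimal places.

ρ_SOR = 0.94591

n=112: λ(B_J) = 1 − λ(A)/2 = cos(kπ/113); k=1 gives ρ_J = 0.99961.
√(1−ρ_J²) simplifies to sin(π/113) = 0.027798.
[ω*] 2 ÷ (1 + 0.027798) = 2 ÷ 1.027798 = 1.94591.
At ω = 1.94591 every |λ(B_ω)| = ω−1, so ρ_SOR = 0.94591.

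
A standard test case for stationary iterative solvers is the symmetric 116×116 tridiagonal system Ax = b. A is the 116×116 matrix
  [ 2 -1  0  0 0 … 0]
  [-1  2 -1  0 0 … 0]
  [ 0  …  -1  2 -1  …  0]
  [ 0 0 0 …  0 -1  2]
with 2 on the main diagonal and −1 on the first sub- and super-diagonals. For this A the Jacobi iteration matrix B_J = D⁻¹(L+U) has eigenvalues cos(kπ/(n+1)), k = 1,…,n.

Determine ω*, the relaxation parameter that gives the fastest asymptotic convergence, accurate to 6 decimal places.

½·tridiag(1,0,1) at n=116: λ_k = cos(kπ/117); max |λ| at k=1 ⇒ ρ_J = cos(π/117) ≈ 0.999640.
√(1−ρ_J²) = |sin(π/117)| = 0.0268480
[ω*] 2 ÷ (1 + 0.0268480) = 2 ÷ 1.0268480 = 1.947708.
At ω = 1.947708 every |λ(B_ω)| = ω−1, so ρ_SOR = 0.947708.

ω* = 1.947708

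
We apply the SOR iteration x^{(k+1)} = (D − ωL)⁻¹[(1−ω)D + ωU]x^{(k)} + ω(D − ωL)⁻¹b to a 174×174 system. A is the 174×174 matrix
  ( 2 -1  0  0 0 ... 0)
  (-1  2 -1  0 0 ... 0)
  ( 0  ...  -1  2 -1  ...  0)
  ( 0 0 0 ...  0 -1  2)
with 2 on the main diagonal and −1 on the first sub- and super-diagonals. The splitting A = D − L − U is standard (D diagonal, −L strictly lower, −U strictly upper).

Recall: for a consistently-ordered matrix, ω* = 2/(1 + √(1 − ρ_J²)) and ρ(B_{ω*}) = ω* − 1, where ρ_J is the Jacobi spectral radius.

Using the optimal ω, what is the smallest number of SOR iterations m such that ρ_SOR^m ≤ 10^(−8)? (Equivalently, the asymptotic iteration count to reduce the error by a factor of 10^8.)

With n=174, ρ(Jacobi) = cos(π/175) = 0.9998389.
√(1−ρ_J²) simplifies to sin(π/175) = 0.0179510.
[ω*] 2 ÷ (1 + 0.0179510) = 2 ÷ 1.0179510 = 1.9647311.
and ρ(B_{ω*}) = 1.9647311 − 1 = 0.9647311.
m ≥ 8·ln10 / (−ln 0.9647311) = 513.027; smallest integer m = 514.

m = 514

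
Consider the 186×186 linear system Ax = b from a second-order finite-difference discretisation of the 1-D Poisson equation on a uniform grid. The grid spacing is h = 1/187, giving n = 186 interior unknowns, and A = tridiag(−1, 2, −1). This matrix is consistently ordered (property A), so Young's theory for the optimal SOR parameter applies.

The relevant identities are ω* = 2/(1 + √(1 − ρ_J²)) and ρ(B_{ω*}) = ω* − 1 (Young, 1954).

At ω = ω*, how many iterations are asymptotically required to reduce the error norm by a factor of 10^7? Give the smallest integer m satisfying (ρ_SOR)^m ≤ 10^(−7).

ρ_J = max_k |cos(kπ/187)| = cos(π/187) = 0.9998589
root = sin(π/187) = 0.0167992  (since 1−cos² = sin²).
Young: ω* = 2/(1+√(1−ρ_J²)) = 2/(1+0.0167992) = 2/1.0167992 = 1.9669567.
ρ(B_{ω*}) = ω*−1 = 0.9669567
(0.9669567)^m ≤ 10^{−7}  ⇒  m·ln(0.9669567) ≤ −7·ln10  ⇒  m ≥ 479.683  ⇒  m = 480

m = 480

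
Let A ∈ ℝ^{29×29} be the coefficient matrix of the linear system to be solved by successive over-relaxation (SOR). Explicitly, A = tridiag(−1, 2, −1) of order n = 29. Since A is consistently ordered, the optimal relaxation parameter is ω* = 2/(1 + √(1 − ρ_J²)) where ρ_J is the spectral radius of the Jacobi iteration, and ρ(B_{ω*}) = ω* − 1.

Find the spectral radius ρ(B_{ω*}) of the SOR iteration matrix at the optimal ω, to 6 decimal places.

ρ_J = max_k |cos(kπ/30)| = cos(π/30) = 0.994522
√(1−ρ_J²) simplifies to sin(π/30) = 0.1045285.
Then 2/(1+√(1−ρ_J²)) = 2/(1+0.1045285); ω* = 2/1.1045285 = 1.810727.
At ω = 1.810727 every |λ(B_ω)| = ω−1, so ρ_SOR = 0.810727.

ρ_SOR = 0.810727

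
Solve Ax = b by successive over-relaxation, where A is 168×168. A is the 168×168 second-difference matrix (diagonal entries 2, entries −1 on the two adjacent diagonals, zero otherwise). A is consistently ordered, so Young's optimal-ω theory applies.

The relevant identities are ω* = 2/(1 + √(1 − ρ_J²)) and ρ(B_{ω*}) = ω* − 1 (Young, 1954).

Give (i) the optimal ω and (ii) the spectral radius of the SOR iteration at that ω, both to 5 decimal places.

ω* = 1.96350, ρ_SOR = 0.96350

ρ_J = max_k |cos(kπ/169)| = cos(π/169) = 0.99983
√(1−ρ_J²) = |sin(π/169)| = 0.018588
ω* = 2/(1 + 0.018588) = 2/1.018588 = 1.96350.
ρ_SOR = ω* − 1 ≈ 0.96350.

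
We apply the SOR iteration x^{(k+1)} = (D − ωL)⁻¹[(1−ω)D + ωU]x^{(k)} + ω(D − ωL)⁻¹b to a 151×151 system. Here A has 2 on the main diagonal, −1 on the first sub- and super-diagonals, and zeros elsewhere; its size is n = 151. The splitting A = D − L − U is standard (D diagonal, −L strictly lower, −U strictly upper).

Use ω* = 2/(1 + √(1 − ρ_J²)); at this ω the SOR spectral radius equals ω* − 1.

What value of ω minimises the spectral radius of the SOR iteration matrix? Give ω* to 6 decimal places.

ω* = 1.959503

½·tridiag(1,0,1) at n=151: λ_k = cos(kπ/152); max |λ| at k=1 ⇒ ρ_J = cos(π/152) ≈ 0.999786.
√(1−ρ_J²) simplifies to sin(π/152) = 0.0206669.
Young: ω* = 2/(1+√(1−ρ_J²)) = 2/(1+0.0206669) = 2/1.0206669 = 1.959503.
and ρ(B_{ω*}) = 1.959503 − 1 = 0.959503.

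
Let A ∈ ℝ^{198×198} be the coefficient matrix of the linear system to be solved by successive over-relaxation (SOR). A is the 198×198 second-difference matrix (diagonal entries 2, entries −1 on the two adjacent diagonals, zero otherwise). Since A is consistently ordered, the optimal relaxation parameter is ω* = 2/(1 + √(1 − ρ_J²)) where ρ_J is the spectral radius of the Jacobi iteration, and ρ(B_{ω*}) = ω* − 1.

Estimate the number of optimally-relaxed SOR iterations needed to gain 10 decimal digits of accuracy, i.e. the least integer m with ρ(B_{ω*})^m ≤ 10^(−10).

m = 730

ρ_J = max_k |cos(kπ/199)| = cos(π/199) = 0.9998754
√(1 − cos²(π/199)) = sin(π/199) ≈ 0.0157862.
[ω*] 2 ÷ (1 + 0.0157862) = 2 ÷ 1.0157862 = 1.9689183.
ρ_SOR = ω* − 1 ≈ 0.9689183.
10·ln10 = 23.0259; −ln(0.9689183) = 0.031575; m = ⌈23.0259/0.031575⌉ = ⌈729.245⌉ = 730.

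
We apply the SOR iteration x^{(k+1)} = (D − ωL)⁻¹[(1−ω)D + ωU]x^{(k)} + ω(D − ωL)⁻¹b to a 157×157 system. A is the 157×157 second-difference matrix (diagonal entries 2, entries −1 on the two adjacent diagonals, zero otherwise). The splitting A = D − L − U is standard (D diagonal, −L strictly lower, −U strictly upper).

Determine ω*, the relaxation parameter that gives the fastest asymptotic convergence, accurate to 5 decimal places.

ω* = 1.96101

B_J for the 157×157 system has eigenvalues cos(kπ/158); ρ_J = cos(π/158) = 0.99980.
√(1−ρ_J²) = |sin(π/158)| = 0.019882
[ω*] 2 ÷ (1 + 0.019882) = 2 ÷ 1.019882 = 1.96101.
ρ_SOR = ω* − 1 = 1.96101 − 1 = 0.96101.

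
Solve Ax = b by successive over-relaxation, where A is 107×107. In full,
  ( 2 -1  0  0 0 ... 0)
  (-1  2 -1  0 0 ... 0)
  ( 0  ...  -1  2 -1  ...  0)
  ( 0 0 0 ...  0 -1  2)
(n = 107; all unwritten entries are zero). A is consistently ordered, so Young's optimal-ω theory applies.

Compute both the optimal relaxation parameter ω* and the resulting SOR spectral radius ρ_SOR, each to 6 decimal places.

spectrum of D⁻¹(L+U) = {cos(kπ/108) : 1≤k≤107}; ρ_J = cos(π/108) = 0.999577.
√(1−ρ_J²) simplifies to sin(π/108) = 0.0290847.
Then 2/(1+√(1−ρ_J²)) = 2/(1+0.0290847); ω* = 2/1.0290847 = 1.943475.
and ρ(B_{ω*}) = 1.943475 − 1 = 0.943475.

ω* = 1.943475, ρ_SOR = 0.943475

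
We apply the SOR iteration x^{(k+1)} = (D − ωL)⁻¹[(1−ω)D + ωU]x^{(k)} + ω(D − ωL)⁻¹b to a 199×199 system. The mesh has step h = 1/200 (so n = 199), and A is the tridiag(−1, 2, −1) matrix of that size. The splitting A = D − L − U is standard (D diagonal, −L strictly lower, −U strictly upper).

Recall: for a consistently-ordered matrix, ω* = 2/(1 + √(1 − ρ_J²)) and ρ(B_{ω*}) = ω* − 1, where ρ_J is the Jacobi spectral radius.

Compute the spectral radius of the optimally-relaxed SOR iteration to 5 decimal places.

ρ_SOR = 0.96907

spectrum of D⁻¹(L+U) = {cos(kπ/200) : 1≤k≤199}; ρ_J = cos(π/200) = 0.99988.
√(1−ρ_J²) simplifies to sin(π/200) = 0.015707.
Young: ω* = 2/(1+√(1−ρ_J²)) = 2/(1+0.015707) = 2/1.015707 = 1.96907.
[ρ_SOR] ω* − 1 = 0.96907.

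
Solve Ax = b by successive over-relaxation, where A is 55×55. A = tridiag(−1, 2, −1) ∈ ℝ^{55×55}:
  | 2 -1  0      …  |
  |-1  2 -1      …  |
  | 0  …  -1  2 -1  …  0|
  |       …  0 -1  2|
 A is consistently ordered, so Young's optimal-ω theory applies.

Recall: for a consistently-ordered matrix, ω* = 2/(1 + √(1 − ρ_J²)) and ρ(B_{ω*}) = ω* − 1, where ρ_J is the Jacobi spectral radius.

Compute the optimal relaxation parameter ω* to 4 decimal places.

ω* = 1.8938

ρ_J = max_k |cos(kπ/56)| = cos(π/56) = 0.9984
√(1−ρ_J²) = |sin(π/56)| = 0.05607
Young: ω* = 2/(1+√(1−ρ_J²)) = 2/(1+0.05607) = 2/1.05607 = 1.8938.
Hence ρ(B_{ω*}) = 1.8938 − 1 = 0.8938.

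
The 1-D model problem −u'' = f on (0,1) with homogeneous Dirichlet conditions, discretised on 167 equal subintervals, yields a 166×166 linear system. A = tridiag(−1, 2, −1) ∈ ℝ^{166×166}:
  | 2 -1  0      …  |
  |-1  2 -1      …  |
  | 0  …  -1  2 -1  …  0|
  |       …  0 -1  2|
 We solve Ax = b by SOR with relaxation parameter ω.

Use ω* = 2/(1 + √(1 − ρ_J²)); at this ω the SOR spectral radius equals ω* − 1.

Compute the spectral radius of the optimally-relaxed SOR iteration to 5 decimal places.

With n=166, ρ(Jacobi) = cos(π/167) = 0.99982.
√(1 − cos²(π/167)) = sin(π/167) ≈ 0.018811.
ω* = 2/(1 + 0.018811) = 2/1.018811 = 1.96307.
Hence ρ(B_{ω*}) = 1.96307 − 1 = 0.96307.

ρ_SOR = 0.96307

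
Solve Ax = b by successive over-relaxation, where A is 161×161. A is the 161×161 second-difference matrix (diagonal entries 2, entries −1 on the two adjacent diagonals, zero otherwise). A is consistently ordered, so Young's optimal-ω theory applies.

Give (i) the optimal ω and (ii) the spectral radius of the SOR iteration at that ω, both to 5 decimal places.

n=161: λ(B_J) = 1 − λ(A)/2 = cos(kπ/162); k=1 gives ρ_J = 0.99981.
1 − cos²(π/162) = sin²(π/162) ⇒ √(1−ρ_J²) = sin(π/162) = 0.019391.
[ω*] 2 ÷ (1 + 0.019391) = 2 ÷ 1.019391 = 1.96196.
Hence ρ(B_{ω*}) = 1.96196 − 1 = 0.96196.

ω* = 1.96196, ρ_SOR = 0.96196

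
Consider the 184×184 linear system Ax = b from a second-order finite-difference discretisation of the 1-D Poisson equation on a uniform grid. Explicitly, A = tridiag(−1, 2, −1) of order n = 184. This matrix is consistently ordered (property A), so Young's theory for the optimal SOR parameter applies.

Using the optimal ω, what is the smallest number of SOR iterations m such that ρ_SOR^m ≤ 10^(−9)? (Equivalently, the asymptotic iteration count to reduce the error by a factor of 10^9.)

B_J for the 184×184 system has eigenvalues cos(kπ/185); ρ_J = cos(π/185) = 0.9998558.
√(1−ρ_J²) = |sin(π/185)| = 0.0169808
ω* = 2/(1+0.0169808) = 1.9666055
At ω = 1.9666055 every |λ(B_ω)| = ω−1, so ρ_SOR = 0.9666055.
m ≥ 9·ln10 / (−ln 0.9666055) = 610.140; smallest integer m = 611.

m = 611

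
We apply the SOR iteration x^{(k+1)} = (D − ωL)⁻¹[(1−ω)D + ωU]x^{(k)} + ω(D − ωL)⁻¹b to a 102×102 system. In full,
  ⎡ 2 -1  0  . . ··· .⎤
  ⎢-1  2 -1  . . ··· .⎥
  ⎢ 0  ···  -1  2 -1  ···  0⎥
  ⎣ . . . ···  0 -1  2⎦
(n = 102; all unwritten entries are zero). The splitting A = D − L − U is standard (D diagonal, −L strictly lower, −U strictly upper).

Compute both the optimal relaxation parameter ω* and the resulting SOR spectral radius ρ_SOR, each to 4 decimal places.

n=102: λ(B_J) = 1 − λ(A)/2 = cos(kπ/103); k=1 gives ρ_J = 0.9995.
√(1−ρ_J²) simplifies to sin(π/103) = 0.03050.
ω* = 2/(1+0.03050) = 1.9408
and ρ(B_{ω*}) = 1.9408 − 1 = 0.9408.

ω* = 1.9408, ρ_SOR = 0.9408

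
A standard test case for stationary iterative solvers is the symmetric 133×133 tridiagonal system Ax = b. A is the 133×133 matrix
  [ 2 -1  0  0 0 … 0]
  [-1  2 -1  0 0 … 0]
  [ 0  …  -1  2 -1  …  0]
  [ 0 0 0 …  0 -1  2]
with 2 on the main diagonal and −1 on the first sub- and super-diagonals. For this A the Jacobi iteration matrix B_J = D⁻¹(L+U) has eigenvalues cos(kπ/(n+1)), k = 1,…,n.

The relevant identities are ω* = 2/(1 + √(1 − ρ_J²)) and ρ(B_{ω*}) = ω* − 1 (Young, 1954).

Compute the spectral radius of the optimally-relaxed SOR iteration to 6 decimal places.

ρ_SOR = 0.954189

spectrum of D⁻¹(L+U) = {cos(kπ/134) : 1≤k≤133}; ρ_J = cos(π/134) = 0.999725.
√(1−ρ_J²) = |sin(π/134)| = 0.0234426
Young: ω* = 2/(1+√(1−ρ_J²)) = 2/(1+0.0234426) = 2/1.0234426 = 1.954189.
[ρ_SOR] ω* − 1 = 0.954189.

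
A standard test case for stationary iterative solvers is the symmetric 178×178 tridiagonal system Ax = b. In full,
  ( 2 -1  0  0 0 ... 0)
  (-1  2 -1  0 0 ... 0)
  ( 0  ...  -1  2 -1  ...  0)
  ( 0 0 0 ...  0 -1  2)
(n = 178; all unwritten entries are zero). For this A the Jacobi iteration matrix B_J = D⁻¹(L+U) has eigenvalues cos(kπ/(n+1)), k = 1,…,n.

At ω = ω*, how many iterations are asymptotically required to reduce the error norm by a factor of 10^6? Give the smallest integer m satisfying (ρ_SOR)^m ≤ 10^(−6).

m = 394

With n=178, ρ(Jacobi) = cos(π/179) = 0.9998460.
√(1−ρ_J²) = |sin(π/179)| = 0.0175499
Then 2/(1+√(1−ρ_J²)) = 2/(1+0.0175499); ω* = 2/1.0175499 = 1.9655056.
ρ(B_{ω*}) = ω*−1 = 0.9655056
Need (0.9655056)^m ≤ 10^(−6): m ≥ 6·ln10/|ln 0.9655056| = 13.8155/0.0351034 = 393.566 ⇒ m = 394.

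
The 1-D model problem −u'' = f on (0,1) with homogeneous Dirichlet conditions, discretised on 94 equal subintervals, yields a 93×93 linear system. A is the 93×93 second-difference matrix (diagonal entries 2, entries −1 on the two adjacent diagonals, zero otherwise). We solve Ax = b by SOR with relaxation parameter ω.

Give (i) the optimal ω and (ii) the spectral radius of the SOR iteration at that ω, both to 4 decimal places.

[ρ_J] n=93: ρ(B_J) = cos(π/(n+1)) = cos(π/94) = 0.9994.
√(1−ρ_J²) simplifies to sin(π/94) = 0.03341.
Then 2/(1+√(1−ρ_J²)) = 2/(1+0.03341); ω* = 2/1.03341 = 1.9353.
ρ_SOR = ω* − 1 = 1.9353 − 1 = 0.9353.

ω* = 1.9353, ρ_SOR = 0.9353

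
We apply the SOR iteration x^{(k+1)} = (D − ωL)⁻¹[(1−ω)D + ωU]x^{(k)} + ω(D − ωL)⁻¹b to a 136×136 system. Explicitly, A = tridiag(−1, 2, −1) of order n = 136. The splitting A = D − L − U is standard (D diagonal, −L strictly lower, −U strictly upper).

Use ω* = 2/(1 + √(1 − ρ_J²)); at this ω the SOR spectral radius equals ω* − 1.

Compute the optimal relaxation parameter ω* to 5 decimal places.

ρ_J = max_k |cos(kπ/137)| = cos(π/137) = 0.99974
root = sin(π/137) = 0.022929  (since 1−cos² = sin²).
Young: ω* = 2/(1+√(1−ρ_J²)) = 2/(1+0.022929) = 2/1.022929 = 1.95517.
ρ_SOR = ω* − 1 = 1.95517 − 1 = 0.95517.

ω* = 1.95517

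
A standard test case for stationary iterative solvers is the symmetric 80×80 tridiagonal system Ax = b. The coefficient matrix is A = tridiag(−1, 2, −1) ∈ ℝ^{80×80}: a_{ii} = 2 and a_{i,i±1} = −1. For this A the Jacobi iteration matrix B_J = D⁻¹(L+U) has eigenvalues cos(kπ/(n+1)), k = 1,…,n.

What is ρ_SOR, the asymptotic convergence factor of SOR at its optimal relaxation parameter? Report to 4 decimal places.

ρ_SOR = 0.9253

spectrum of D⁻¹(L+U) = {cos(kπ/81) : 1≤k≤80}; ρ_J = cos(π/81) = 0.9992.
root = sin(π/81) = 0.03878  (since 1−cos² = sin²).
So ω* = 2/1.03878 = 1.9253 (Young).
[ρ_SOR] ω* − 1 = 0.9253.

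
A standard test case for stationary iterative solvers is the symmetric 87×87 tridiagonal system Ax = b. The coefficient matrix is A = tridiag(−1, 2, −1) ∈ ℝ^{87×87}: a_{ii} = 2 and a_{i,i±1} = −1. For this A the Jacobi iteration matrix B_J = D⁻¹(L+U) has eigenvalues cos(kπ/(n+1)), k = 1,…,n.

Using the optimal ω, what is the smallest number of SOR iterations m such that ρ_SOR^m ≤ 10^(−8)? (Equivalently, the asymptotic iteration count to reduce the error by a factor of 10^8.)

m = 258

With n=87, ρ(Jacobi) = cos(π/88) = 0.9993628.
1 − cos²(π/88) = sin²(π/88) ⇒ √(1−ρ_J²) = sin(π/88) = 0.0356923.
ω* = 2 / (1 + 0.0356923) = 2 / 1.0356923 ≈ 1.9310755.
ρ(B_{ω*}) = ω*−1 = 0.9310755
(0.9310755)^m ≤ 10^{−8}  ⇒  m·ln(0.9310755) ≤ −8·ln10  ⇒  m ≥ 257.939  ⇒  m = 258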